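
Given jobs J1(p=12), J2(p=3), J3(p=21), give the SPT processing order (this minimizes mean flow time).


SPT: sort by shortest processing time
  J2: p=3
  J1: p=12
  J3: p=21
Order: J2 → J1 → J3


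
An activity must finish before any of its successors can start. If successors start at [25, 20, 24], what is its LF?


LF = min of all successor start times
Successors start at: [25, 20, 24]
LF = min(25, 20, 24)
= 20


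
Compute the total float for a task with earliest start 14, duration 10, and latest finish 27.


EF = ES + duration = 14 + 10 = 24
LS = LF - duration = 27 - 10 = 17
Total Float = LF - EF = 27 - 24
(or LS - ES = 17 - 14)
= 3


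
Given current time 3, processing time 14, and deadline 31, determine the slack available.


Slack = due - current_time - processing
= 31 - 3 - 14
= 14


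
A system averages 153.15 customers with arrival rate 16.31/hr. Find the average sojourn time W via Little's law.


Little's law: L = λW → W = L / λ
= 153.15 / 16.31
= 9.39 hours


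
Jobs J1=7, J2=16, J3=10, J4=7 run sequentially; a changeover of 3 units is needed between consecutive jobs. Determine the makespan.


Makespan = Σ processing + (n-1) × setup
= (7 + 16 + 10 + 7) + (4-1)×3
= 40 + 9
= 49 time units


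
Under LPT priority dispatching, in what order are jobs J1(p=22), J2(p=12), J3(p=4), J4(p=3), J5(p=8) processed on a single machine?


LPT: sort by longest processing time first
  J1: p=22
  J2: p=12
  J5: p=8
  J3: p=4
  J4: p=3
Order: J1 → J2 → J5 → J3 → J4


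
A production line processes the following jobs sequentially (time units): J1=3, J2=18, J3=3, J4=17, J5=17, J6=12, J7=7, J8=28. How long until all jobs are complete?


Sequential makespan: sum all processing times
= 3 + 18 + 3 + 17 + 17 + 12 + 7 + 28
= 105 time units


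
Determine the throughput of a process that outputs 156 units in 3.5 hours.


Throughput = units / time
= 156 / 3.5
= 44.6 units/hour


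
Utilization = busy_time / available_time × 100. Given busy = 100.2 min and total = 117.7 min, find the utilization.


Utilization = busy / total × 100
= 100.2 / 117.7 × 100
= 85.1%


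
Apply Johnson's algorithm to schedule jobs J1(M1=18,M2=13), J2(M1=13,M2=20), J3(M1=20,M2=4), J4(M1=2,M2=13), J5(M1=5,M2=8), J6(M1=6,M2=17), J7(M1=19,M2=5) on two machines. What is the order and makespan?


Johnson's rule:
Group 1 (M1≤M2, sort by M1): ['J4', 'J5', 'J6', 'J2']
Group 2 (M1>M2, sort desc M2): ['J1', 'J7', 'J3']
Sequence: J4 → J5 → J6 → J2 → J1 → J7 → J3
Makespan calculation:
  J4: M1 done=2, M2 done=15
  J5: M1 done=7, M2 done=23
  J6: M1 done=13, M2 done=40
  J2: M1 done=26, M2 done=60
  J1: M1 done=44, M2 done=73
  J7: M1 done=63, M2 done=78
  J3: M1 done=83, M2 done=87
= Sequence: J4 → J5 → J6 → J2 → J1 → J7 → J3, Makespan: 87


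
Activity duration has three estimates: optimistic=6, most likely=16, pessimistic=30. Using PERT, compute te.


te = (o + 4m + p) / 6
= (6 + 4×16 + 30) / 6
= (6 + 64 + 30) / 6
= 100 / 6
= 16.67


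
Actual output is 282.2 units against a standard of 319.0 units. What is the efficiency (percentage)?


Efficiency = (actual / standard) × 100
= (282.2 / 319.0) × 100
= 88.5%


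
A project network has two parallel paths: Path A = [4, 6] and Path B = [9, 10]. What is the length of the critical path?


Path A: 4 + 6 = 10
Path B: 9 + 10 = 19
Critical path = longest = max(10, 19)
= 19 (Path B)


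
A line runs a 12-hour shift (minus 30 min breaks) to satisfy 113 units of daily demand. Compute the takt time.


Available = 12×60 - 30 = 690 min
Takt time = 690 / 113
= 6.11 min/unit


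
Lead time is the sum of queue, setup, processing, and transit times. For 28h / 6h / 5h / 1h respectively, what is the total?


Lead time = queue + setup + processing + transit
= 28 + 6 + 5 + 1
= 40 hours


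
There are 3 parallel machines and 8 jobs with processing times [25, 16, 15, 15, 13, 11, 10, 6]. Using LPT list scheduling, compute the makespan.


Jobs (LPT sorted): [25, 16, 15, 15, 13, 11, 10, 6]
Machines: 3
  J=25 → Machine 1 (load: 0+25=25)
  J=16 → Machine 2 (load: 0+16=16)
  J=15 → Machine 3 (load: 0+15=15)
  J=15 → Machine 3 (load: 15+15=30)
  J=13 → Machine 2 (load: 16+13=29)
  J=11 → Machine 1 (load: 25+11=36)
  J=10 → Machine 2 (load: 29+10=39)
  J=6 → Machine 3 (load: 30+6=36)
Machine loads: [36, 39, 36]
Makespan = max = 39 time units


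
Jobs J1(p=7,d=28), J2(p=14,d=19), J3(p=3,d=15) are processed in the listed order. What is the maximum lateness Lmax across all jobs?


Lateness per job (L = C - d):
  J1: C=7, d=28, L=-21
  J2: C=21, d=19, L=2
  J3: C=24, d=15, L=9
Lmax = max(-21, 2, 9)
= 9


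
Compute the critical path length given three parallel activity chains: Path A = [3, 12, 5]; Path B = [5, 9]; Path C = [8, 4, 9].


Path A: 3 + 12 + 5 = 20
Path B: 5 + 9 = 14
Path C: 8 + 4 + 9 = 21
Critical path = longest = max(20, 14, 21)
= 21 (Path C)


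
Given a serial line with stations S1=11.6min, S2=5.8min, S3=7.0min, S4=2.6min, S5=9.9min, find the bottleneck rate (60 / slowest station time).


Bottleneck = longest station time
Station times: [11.6, 5.8, 7.0, 2.6, 9.9]
Max = 11.6 min
Rate = 60 / 11.6
= 5.17 units/hour (bottleneck: 11.6min)


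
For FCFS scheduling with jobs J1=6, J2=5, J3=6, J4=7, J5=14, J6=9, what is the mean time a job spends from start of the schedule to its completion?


Completion times:
  J1: completes at 6
  J2: completes at 11
  J3: completes at 17
  J4: completes at 24
  J5: completes at 38
  J6: completes at 47
Sum = 143
Average = 143/6
= 23.83


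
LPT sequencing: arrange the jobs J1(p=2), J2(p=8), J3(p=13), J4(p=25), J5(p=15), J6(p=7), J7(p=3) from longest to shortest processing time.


LPT: sort by longest processing time first
  J4: p=25
  J5: p=15
  J3: p=13
  J2: p=8
  J6: p=7
  J7: p=3
  J1: p=2
Order: J4 → J5 → J3 → J2 → J6 → J7 → J1


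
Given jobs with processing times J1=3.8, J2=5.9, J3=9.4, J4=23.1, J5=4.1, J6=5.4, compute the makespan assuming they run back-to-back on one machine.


Sequential makespan: sum all processing times
= 3.8 + 5.9 + 9.4 + 23.1 + 4.1 + 5.4
= 51.7 time units


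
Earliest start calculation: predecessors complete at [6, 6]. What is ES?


ES = max of all predecessor completion times
Predecessors: [6, 6]
ES = max(6, 6)
= 6


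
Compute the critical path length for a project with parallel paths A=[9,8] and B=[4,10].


Path A: 9 + 8 = 17
Path B: 4 + 10 = 14
Critical path = longest = max(17, 14)
= 17 (Path A)


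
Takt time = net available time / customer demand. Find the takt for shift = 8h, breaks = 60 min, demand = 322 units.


Available = 8×60 - 60 = 420 min
Takt time = 420 / 322
= 1.30 min/unit


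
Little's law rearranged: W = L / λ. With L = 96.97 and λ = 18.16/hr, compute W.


Little's law: L = λW → W = L / λ
= 96.97 / 18.16
= 5.34 hours


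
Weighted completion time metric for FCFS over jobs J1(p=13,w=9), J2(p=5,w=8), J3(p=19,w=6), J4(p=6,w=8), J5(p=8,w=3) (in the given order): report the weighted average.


Completion times:
  J1: C=13, w×C=9×13=117
  J2: C=18, w×C=8×18=144
  J3: C=37, w×C=6×37=222
  J4: C=43, w×C=8×43=344
  J5: C=51, w×C=3×51=153
Sum w×C = 980
Sum w = 34
Weighted avg = 980/34
= 28.82


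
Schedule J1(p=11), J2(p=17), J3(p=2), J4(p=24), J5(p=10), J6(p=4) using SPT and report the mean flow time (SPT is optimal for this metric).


SPT order: J3 → J6 → J5 → J1 → J2 → J4
Completion times:
  J3: C=2
  J6: C=6
  J5: C=16
  J1: C=27
  J2: C=44
  J4: C=68
Sum = 163, n = 6
Mean flow = 163/6
= 27.17


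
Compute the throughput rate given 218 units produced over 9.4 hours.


Throughput = units / time
= 218 / 9.4
= 23.2 units/hour


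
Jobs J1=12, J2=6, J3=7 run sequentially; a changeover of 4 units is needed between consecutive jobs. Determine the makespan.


Makespan = Σ processing + (n-1) × setup
= (12 + 6 + 7) + (3-1)×4
= 25 + 8
= 33 time units


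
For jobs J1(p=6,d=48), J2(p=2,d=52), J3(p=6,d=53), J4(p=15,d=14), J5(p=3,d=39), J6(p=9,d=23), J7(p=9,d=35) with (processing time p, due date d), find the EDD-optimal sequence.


EDD: sort by earliest due date
  J4: d=14, p=15
  J6: d=23, p=9
  J7: d=35, p=9
  J5: d=39, p=3
  J1: d=48, p=6
  J2: d=52, p=2
  J3: d=53, p=6
Order: J4 → J6 → J7 → J5 → J1 → J2 → J3


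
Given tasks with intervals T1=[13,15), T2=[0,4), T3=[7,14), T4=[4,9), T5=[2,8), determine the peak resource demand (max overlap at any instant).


Check each time point for overlaps:
  t=7: 3 tasks active (T3, T4, T5)
Max concurrent = 3


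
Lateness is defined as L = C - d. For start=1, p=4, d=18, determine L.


Completion = 1 + 4 = 5
Lateness = C - d = 5 - 18
= -13


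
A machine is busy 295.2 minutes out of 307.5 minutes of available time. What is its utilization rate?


Utilization = busy / total × 100
= 295.2 / 307.5 × 100
= 96.0%


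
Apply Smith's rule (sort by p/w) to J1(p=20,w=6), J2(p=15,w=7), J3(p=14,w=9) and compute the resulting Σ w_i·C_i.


WSPT order (by p/w): J3 → J2 → J1
  J3: C=14, w·C=9×14=126
  J2: C=29, w·C=7×29=203
  J1: C=49, w·C=6×49=294
Σ w·C = 623
= 623


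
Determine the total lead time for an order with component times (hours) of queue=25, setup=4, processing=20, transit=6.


Lead time = queue + setup + processing + transit
= 25 + 4 + 20 + 6
= 55 hours


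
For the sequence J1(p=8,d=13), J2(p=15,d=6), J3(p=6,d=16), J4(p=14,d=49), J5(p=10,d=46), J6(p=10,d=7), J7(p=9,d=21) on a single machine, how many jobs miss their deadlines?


Completion vs due date:
  J1: C=8, d=13 → on time
  J2: C=23, d=6 → TARDY
  J3: C=29, d=16 → TARDY
  J4: C=43, d=49 → on time
  J5: C=53, d=46 → TARDY
  J6: C=63, d=7 → TARDY
  J7: C=72, d=21 → TARDY
Tardy jobs: J2, J3, J5, J6, J7
Count = 5


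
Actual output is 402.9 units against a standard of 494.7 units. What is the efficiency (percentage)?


Efficiency = (actual / standard) × 100
= (402.9 / 494.7) × 100
= 81.4%


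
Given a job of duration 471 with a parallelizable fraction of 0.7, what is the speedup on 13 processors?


Amdahl's law: T_p = T × ((1-p) + p/N)
= 471 × ((1-0.7) + 0.7/13)
= 471 × (0.30 + 0.0538)
= 471 × 0.3538
= 166.66
Speedup = 471/166.66
= 2.83×


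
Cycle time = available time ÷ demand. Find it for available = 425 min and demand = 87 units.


Cycle time = available time / demand
= 425 / 87
= 4.89 min/unit


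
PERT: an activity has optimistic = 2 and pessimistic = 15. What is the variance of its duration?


σ² = ((p - o) / 6)² = (p - o)² / 36
= (15 - 2)² / 36
= 13² / 36
= 169 / 36
= 4.6944


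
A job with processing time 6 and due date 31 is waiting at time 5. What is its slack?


Slack = due - current_time - processing
= 31 - 5 - 6
= 20


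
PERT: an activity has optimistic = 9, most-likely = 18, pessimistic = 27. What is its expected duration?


te = (o + 4m + p) / 6
= (9 + 4×18 + 27) / 6
= (9 + 72 + 27) / 6
= 108 / 6
= 18.00


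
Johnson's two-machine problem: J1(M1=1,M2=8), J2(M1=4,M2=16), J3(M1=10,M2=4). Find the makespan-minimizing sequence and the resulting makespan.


Johnson's rule:
Group 1 (M1≤M2, sort by M1): ['J1', 'J2']
Group 2 (M1>M2, sort desc M2): ['J3']
Sequence: J1 → J2 → J3
Makespan calculation:
  J1: M1 done=1, M2 done=9
  J2: M1 done=5, M2 done=25
  J3: M1 done=15, M2 done=29
= Sequence: J1 → J2 → J3, Makespan: 29


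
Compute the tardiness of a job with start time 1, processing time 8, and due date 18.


Completion = start + processing = 1 + 8 = 9
Tardiness = max(0, C - d) = max(0, 9 - 18)
= max(0, -9)
= 0


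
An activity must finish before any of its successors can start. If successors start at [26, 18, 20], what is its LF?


LF = min of all successor start times
Successors start at: [26, 18, 20]
LF = min(26, 18, 20)
= 18


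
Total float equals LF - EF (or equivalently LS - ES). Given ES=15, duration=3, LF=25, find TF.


EF = ES + duration = 15 + 3 = 18
LS = LF - duration = 25 - 3 = 22
Total Float = LF - EF = 25 - 18
(or LS - ES = 22 - 15)
= 7


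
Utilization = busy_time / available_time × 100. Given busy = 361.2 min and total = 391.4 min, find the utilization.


Utilization = busy / total × 100
= 361.2 / 391.4 × 100
= 92.3%


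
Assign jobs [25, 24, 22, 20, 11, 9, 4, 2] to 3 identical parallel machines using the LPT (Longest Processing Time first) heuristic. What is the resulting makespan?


Jobs (LPT sorted): [25, 24, 22, 20, 11, 9, 4, 2]
Machines: 3
  J=25 → Machine 1 (load: 0+25=25)
  J=24 → Machine 2 (load: 0+24=24)
  J=22 → Machine 3 (load: 0+22=22)
  J=20 → Machine 3 (load: 22+20=42)
  J=11 → Machine 2 (load: 24+11=35)
  J=9 → Machine 1 (load: 25+9=34)
  J=4 → Machine 1 (load: 34+4=38)
  J=2 → Machine 2 (load: 35+2=37)
Machine loads: [38, 37, 42]
Makespan = max = 42 time units


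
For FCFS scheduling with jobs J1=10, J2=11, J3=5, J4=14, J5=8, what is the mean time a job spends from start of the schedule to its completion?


Completion times:
  J1: completes at 10
  J2: completes at 21
  J3: completes at 26
  J4: completes at 40
  J5: completes at 48
Sum = 145
Average = 145/5
= 29.00


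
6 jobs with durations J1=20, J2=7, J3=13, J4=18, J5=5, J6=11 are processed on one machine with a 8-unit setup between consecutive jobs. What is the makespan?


Makespan = Σ processing + (n-1) × setup
= (20 + 7 + 13 + 18 + 5 + 11) + (6-1)×8
= 74 + 40
= 114 time units


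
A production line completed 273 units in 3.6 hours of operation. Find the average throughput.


Throughput = units / time
= 273 / 3.6
= 75.8 units/hour


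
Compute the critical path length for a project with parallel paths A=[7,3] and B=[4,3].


Path A: 7 + 3 = 10
Path B: 4 + 3 = 7
Critical path = longest = max(10, 7)
= 10 (Path A)


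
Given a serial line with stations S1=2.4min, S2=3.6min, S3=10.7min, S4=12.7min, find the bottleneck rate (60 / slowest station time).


Bottleneck = longest station time
Station times: [2.4, 3.6, 10.7, 12.7]
Max = 12.7 min
Rate = 60 / 12.7
= 4.72 units/hour (bottleneck: 12.7min)


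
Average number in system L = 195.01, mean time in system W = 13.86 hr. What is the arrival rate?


Little's law: L = λW → λ = L / W
= 195.01 / 13.86
= 14.07 per hour


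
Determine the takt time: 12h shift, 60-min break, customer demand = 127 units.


Available = 12×60 - 60 = 660 min
Takt time = 660 / 127
= 5.20 min/unit


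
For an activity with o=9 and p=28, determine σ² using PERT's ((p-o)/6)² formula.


σ² = ((p - o) / 6)² = (p - o)² / 36
= (28 - 9)² / 36
= 19² / 36
= 361 / 36
= 10.0278


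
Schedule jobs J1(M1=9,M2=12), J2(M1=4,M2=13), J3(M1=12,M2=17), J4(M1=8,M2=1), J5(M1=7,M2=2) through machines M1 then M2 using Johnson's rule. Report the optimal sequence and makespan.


Johnson's rule:
Group 1 (M1≤M2, sort by M1): ['J2', 'J1', 'J3']
Group 2 (M1>M2, sort desc M2): ['J5', 'J4']
Sequence: J2 → J1 → J3 → J5 → J4
Makespan calculation:
  J2: M1 done=4, M2 done=17
  J1: M1 done=13, M2 done=29
  J3: M1 done=25, M2 done=46
  J5: M1 done=32, M2 done=48
  J4: M1 done=40, M2 done=49
= Sequence: J2 → J1 → J3 → J5 → J4, Makespan: 49


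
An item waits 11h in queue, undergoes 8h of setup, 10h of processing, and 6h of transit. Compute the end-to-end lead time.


Lead time = queue + setup + processing + transit
= 11 + 8 + 10 + 6
= 35 hours


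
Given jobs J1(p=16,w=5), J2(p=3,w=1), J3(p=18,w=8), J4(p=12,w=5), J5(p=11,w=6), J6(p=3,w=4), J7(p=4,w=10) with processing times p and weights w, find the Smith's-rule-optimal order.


WSPT (Smith's rule): sort by p/w ascending
  J7: p/w = 4/10 = 0.400
  J6: p/w = 3/4 = 0.750
  J5: p/w = 11/6 = 1.833
  J3: p/w = 18/8 = 2.250
  J4: p/w = 12/5 = 2.400
  J2: p/w = 3/1 = 3.000
  J1: p/w = 16/5 = 3.200
Order: J7 → J6 → J5 → J3 → J4 → J2 → J1


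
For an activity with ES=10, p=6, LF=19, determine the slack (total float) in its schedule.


EF = ES + duration = 10 + 6 = 16
LS = LF - duration = 19 - 6 = 13
Total Float = LF - EF = 19 - 16
(or LS - ES = 13 - 10)
= 3


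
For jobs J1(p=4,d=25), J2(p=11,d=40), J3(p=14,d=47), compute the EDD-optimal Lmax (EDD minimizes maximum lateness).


EDD order: J1 → J2 → J3
Completion and lateness:
  J1: C=4, d=25, L=4-25=-21
  J2: C=15, d=40, L=15-40=-25
  J3: C=29, d=47, L=29-47=-18
Lmax = max(-21, -25, -18)
= -18


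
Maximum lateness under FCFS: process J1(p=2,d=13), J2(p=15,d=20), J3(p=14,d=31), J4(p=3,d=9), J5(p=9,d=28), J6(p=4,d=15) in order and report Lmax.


Lateness per job (L = C - d):
  J1: C=2, d=13, L=-11
  J2: C=17, d=20, L=-3
  J3: C=31, d=31, L=0
  J4: C=34, d=9, L=25
  J5: C=43, d=28, L=15
  J6: C=47, d=15, L=32
Lmax = max(-11, -3, 0, 25, 15, 32)
= 32


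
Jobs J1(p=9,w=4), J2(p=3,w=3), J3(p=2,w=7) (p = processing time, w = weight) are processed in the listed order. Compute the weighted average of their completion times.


Completion times:
  J1: C=9, w×C=4×9=36
  J2: C=12, w×C=3×12=36
  J3: C=14, w×C=7×14=98
Sum w×C = 170
Sum w = 14
Weighted avg = 170/14
= 12.14


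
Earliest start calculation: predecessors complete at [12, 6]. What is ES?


ES = max of all predecessor completion times
Predecessors: [12, 6]
ES = max(12, 6)
= 12


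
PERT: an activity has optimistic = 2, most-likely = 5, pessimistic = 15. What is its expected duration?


te = (o + 4m + p) / 6
= (2 + 4×5 + 15) / 6
= (2 + 20 + 15) / 6
= 37 / 6
= 6.17


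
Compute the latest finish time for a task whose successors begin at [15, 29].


LF = min of all successor start times
Successors start at: [15, 29]
LF = min(15, 29)
= 15


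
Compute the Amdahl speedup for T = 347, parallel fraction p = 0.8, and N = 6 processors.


Amdahl's law: T_p = T × ((1-p) + p/N)
= 347 × ((1-0.8) + 0.8/6)
= 347 × (0.20 + 0.1333)
= 347 × 0.3333
= 115.67
Speedup = 347/115.67
= 3.00×


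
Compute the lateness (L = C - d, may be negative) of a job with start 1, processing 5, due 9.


Completion = 1 + 5 = 6
Lateness = C - d = 6 - 9
= -3


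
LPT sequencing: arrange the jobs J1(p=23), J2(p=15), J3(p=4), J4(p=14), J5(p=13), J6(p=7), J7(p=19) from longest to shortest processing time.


LPT: sort by longest processing time first
  J1: p=23
  J7: p=19
  J2: p=15
  J4: p=14
  J5: p=13
  J6: p=7
  J3: p=4
Order: J1 → J7 → J2 → J4 → J5 → J6 → J3


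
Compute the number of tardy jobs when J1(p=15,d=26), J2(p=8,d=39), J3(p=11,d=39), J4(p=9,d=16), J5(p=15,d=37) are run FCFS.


Completion vs due date:
  J1: C=15, d=26 → on time
  J2: C=23, d=39 → on time
  J3: C=34, d=39 → on time
  J4: C=43, d=16 → TARDY
  J5: C=58, d=37 → TARDY
Tardy jobs: J4, J5
Count = 2


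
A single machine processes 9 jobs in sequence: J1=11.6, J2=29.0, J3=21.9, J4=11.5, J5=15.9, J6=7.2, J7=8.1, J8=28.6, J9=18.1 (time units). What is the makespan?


Sequential makespan: sum all processing times
= 11.6 + 29.0 + 21.9 + 11.5 + 15.9 + 7.2 + 8.1 + 28.6 + 18.1
= 151.9 time units


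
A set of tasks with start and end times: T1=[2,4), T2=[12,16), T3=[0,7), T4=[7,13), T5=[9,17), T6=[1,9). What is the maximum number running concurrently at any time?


Check each time point for overlaps:
  t=2: 3 tasks active (T1, T3, T6)
Max concurrent = 3


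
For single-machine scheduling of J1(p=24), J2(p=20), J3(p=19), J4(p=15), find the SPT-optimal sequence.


SPT: sort by shortest processing time
  J4: p=15
  J3: p=19
  J2: p=20
  J1: p=24
Order: J4 → J3 → J2 → J1


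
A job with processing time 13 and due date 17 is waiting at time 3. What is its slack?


Slack = due - current_time - processing
= 17 - 3 - 13
= 1


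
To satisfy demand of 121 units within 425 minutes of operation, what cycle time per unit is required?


Cycle time = available time / demand
= 425 / 121
= 3.51 min/unit


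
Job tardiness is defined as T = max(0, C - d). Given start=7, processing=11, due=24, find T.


Completion = start + processing = 7 + 11 = 18
Tardiness = max(0, C - d) = max(0, 18 - 24)
= max(0, -6)
= 0


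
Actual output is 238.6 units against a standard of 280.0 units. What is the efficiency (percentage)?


Efficiency = (actual / standard) × 100
= (238.6 / 280.0) × 100
= 85.2%


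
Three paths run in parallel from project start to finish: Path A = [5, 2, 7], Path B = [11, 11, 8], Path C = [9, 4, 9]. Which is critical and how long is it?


Path A: 5 + 2 + 7 = 14
Path B: 11 + 11 + 8 = 30
Path C: 9 + 4 + 9 = 22
Critical path = longest = max(14, 30, 22)
= 30 (Path B)


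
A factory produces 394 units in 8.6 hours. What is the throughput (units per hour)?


Throughput = units / time
= 394 / 8.6
= 45.8 units/hour


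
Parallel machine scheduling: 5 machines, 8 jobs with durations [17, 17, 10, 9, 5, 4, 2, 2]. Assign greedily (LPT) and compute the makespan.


Jobs (LPT sorted): [17, 17, 10, 9, 5, 4, 2, 2]
Machines: 5
  J=17 → Machine 1 (load: 0+17=17)
  J=17 → Machine 2 (load: 0+17=17)
  J=10 → Machine 3 (load: 0+10=10)
  J=9 → Machine 4 (load: 0+9=9)
  J=5 → Machine 5 (load: 0+5=5)
  J=4 → Machine 5 (load: 5+4=9)
  J=2 → Machine 4 (load: 9+2=11)
  J=2 → Machine 5 (load: 9+2=11)
Machine loads: [17, 17, 10, 11, 11]
Makespan = max = 17 time units


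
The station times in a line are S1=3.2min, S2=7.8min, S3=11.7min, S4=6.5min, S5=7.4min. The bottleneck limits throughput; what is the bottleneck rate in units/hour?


Bottleneck = longest station time
Station times: [3.2, 7.8, 11.7, 6.5, 7.4]
Max = 11.7 min
Rate = 60 / 11.7
= 5.13 units/hour (bottleneck: 11.7min)


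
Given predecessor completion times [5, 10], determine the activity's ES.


ES = max of all predecessor completion times
Predecessors: [5, 10]
ES = max(5, 10)
= 10


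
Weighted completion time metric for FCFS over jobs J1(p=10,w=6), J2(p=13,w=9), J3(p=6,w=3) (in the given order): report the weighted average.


Completion times:
  J1: C=10, w×C=6×10=60
  J2: C=23, w×C=9×23=207
  J3: C=29, w×C=3×29=87
Sum w×C = 354
Sum w = 18
Weighted avg = 354/18
= 19.67


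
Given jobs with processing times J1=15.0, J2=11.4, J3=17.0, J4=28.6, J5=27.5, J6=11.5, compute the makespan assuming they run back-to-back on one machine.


Sequential makespan: sum all processing times
= 15.0 + 11.4 + 17.0 + 28.6 + 27.5 + 11.5
= 111.0 time units


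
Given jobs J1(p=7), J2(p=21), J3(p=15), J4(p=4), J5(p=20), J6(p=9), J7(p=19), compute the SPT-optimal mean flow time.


SPT order: J4 → J1 → J6 → J3 → J7 → J5 → J2
Completion times:
  J4: C=4
  J1: C=11
  J6: C=20
  J3: C=35
  J7: C=54
  J5: C=74
  J2: C=95
Sum = 293, n = 7
Mean flow = 293/7
= 41.86


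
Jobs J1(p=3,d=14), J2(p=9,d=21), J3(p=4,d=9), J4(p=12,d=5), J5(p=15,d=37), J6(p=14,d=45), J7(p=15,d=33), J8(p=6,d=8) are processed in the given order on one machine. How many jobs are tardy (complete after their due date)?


Completion vs due date:
  J1: C=3, d=14 → on time
  J2: C=12, d=21 → on time
  J3: C=16, d=9 → TARDY
  J4: C=28, d=5 → TARDY
  J5: C=43, d=37 → TARDY
  J6: C=57, d=45 → TARDY
  J7: C=72, d=33 → TARDY
  J8: C=78, d=8 → TARDY
Tardy jobs: J3, J4, J5, J6, J7, J8
Count = 6


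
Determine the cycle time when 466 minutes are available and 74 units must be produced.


Cycle time = available time / demand
= 466 / 74
= 6.30 min/unit


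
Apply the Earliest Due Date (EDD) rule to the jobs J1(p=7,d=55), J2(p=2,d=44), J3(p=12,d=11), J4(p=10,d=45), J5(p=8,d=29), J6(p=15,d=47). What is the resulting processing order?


EDD: sort by earliest due date
  J3: d=11, p=12
  J5: d=29, p=8
  J2: d=44, p=2
  J4: d=45, p=10
  J6: d=47, p=15
  J1: d=55, p=7
Order: J3 → J5 → J2 → J4 → J6 → J1


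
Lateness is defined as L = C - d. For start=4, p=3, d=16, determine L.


Completion = 4 + 3 = 7
Lateness = C - d = 7 - 16
= -9


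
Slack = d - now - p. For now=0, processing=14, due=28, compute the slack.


Slack = due - current_time - processing
= 28 - 0 - 14
= 14


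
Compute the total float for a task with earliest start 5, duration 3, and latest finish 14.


EF = ES + duration = 5 + 3 = 8
LS = LF - duration = 14 - 3 = 11
Total Float = LF - EF = 14 - 8
(or LS - ES = 11 - 5)
= 6


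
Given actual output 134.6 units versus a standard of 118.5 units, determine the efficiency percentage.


Efficiency = (actual / standard) × 100
= (134.6 / 118.5) × 100
= 113.6%


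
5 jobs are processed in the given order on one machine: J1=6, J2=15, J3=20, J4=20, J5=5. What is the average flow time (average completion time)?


Completion times:
  J1: completes at 6
  J2: completes at 21
  J3: completes at 41
  J4: completes at 61
  J5: completes at 66
Sum = 195
Average = 195/5
= 39.00


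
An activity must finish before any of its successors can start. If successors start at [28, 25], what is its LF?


LF = min of all successor start times
Successors start at: [28, 25]
LF = min(28, 25)
= 25


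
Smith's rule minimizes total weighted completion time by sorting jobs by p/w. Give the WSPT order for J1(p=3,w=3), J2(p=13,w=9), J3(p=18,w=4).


WSPT (Smith's rule): sort by p/w ascending
  J1: p/w = 3/3 = 1.000
  J2: p/w = 13/9 = 1.444
  J3: p/w = 18/4 = 4.500
Order: J1 → J2 → J3


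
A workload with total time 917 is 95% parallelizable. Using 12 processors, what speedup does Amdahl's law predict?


Amdahl's law: T_p = T × ((1-p) + p/N)
= 917 × ((1-0.95) + 0.95/12)
= 917 × (0.05 + 0.0792)
= 917 × 0.1292
= 118.45
Speedup = 917/118.45
= 7.74×


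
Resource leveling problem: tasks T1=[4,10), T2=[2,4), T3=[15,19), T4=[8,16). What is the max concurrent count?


Check each time point for overlaps:
  t=8: 2 tasks active (T1, T4)
Max concurrent = 2


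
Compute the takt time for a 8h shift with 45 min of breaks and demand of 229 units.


Available = 8×60 - 45 = 435 min
Takt time = 435 / 229
= 1.90 min/unit


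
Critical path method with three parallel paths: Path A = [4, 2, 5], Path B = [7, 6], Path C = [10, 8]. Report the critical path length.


Path A: 4 + 2 + 5 = 11
Path B: 7 + 6 = 13
Path C: 10 + 8 = 18
Critical path = longest = max(11, 13, 18)
= 18 (Path C)


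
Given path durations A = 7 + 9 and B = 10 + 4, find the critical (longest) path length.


Path A: 7 + 9 = 16
Path B: 10 + 4 = 14
Critical path = longest = max(16, 14)
= 16 (Path A)


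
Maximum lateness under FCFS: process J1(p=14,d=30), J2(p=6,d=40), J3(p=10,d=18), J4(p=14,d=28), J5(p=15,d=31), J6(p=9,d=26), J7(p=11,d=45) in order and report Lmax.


Lateness per job (L = C - d):
  J1: C=14, d=30, L=-16
  J2: C=20, d=40, L=-20
  J3: C=30, d=18, L=12
  J4: C=44, d=28, L=16
  J5: C=59, d=31, L=28
  J6: C=68, d=26, L=42
  J7: C=79, d=45, L=34
Lmax = max(-16, -20, 12, 16, 28, 42, 34)
= 42


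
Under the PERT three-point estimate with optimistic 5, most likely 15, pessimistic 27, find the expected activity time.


te = (o + 4m + p) / 6
= (5 + 4×15 + 27) / 6
= (5 + 60 + 27) / 6
= 92 / 6
= 15.33


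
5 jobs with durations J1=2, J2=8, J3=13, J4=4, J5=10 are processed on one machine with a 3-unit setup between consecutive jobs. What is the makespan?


Makespan = Σ processing + (n-1) × setup
= (2 + 8 + 13 + 4 + 10) + (5-1)×3
= 37 + 12
= 49 time units


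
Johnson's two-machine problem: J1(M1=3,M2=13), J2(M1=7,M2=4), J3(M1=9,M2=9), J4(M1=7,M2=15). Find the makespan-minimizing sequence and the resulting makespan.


Johnson's rule:
Group 1 (M1≤M2, sort by M1): ['J1', 'J4', 'J3']
Group 2 (M1>M2, sort desc M2): ['J2']
Sequence: J1 → J4 → J3 → J2
Makespan calculation:
  J1: M1 done=3, M2 done=16
  J4: M1 done=10, M2 done=31
  J3: M1 done=19, M2 done=40
  J2: M1 done=26, M2 done=44
= Sequence: J1 → J4 → J3 → J2, Makespan: 44


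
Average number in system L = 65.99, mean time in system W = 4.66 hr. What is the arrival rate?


Little's law: L = λW → λ = L / W
= 65.99 / 4.66
= 14.16 per hour


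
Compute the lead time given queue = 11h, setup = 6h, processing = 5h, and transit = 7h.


Lead time = queue + setup + processing + transit
= 11 + 6 + 5 + 7
= 29 hours


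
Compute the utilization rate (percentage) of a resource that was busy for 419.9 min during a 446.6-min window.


Utilization = busy / total × 100
= 419.9 / 446.6 × 100
= 94.0%


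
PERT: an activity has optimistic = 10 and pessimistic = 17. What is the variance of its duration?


σ² = ((p - o) / 6)² = (p - o)² / 36
= (17 - 10)² / 36
= 7² / 36
= 49 / 36
= 1.3611


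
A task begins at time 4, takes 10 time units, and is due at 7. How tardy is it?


Completion = start + processing = 4 + 10 = 14
Tardiness = max(0, C - d) = max(0, 14 - 7)
= max(0, 7)
= 7


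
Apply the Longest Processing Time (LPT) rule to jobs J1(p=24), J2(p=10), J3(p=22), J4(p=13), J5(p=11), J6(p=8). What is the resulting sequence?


LPT: sort by longest processing time first
  J1: p=24
  J3: p=22
  J4: p=13
  J5: p=11
  J2: p=10
  J6: p=8
Order: J1 → J3 → J4 → J5 → J2 → J6


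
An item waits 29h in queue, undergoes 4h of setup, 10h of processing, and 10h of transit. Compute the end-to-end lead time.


Lead time = queue + setup + processing + transit
= 29 + 4 + 10 + 10
= 53 hours


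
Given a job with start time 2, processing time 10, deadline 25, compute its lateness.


Completion = 2 + 10 = 12
Lateness = C - d = 12 - 25
= -13


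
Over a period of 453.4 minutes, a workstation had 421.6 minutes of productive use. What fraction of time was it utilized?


Utilization = busy / total × 100
= 421.6 / 453.4 × 100
= 93.0%


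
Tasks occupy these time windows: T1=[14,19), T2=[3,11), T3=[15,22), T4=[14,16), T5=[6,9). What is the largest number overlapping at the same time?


Check each time point for overlaps:
  t=15: 3 tasks active (T1, T3, T4)
Max concurrent = 3


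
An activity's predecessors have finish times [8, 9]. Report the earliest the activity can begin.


ES = max of all predecessor completion times
Predecessors: [8, 9]
ES = max(8, 9)
= 9


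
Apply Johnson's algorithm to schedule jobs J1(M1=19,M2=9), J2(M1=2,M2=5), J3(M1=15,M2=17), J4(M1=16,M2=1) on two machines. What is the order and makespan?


Johnson's rule:
Group 1 (M1≤M2, sort by M1): ['J2', 'J3']
Group 2 (M1>M2, sort desc M2): ['J1', 'J4']
Sequence: J2 → J3 → J1 → J4
Makespan calculation:
  J2: M1 done=2, M2 done=7
  J3: M1 done=17, M2 done=34
  J1: M1 done=36, M2 done=45
  J4: M1 done=52, M2 done=53
= Sequence: J2 → J3 → J1 → J4, Makespan: 53


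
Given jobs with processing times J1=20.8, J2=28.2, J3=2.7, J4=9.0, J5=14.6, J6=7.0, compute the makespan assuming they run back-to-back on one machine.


Sequential makespan: sum all processing times
= 20.8 + 28.2 + 2.7 + 9.0 + 14.6 + 7.0
= 82.3 time units


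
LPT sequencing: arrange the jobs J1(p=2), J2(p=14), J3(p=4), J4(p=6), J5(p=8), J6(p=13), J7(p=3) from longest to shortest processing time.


LPT: sort by longest processing time first
  J2: p=14
  J6: p=13
  J5: p=8
  J4: p=6
  J3: p=4
  J7: p=3
  J1: p=2
Order: J2 → J6 → J5 → J4 → J3 → J7 → J1


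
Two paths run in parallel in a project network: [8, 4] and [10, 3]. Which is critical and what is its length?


Path A: 8 + 4 = 12
Path B: 10 + 3 = 13
Critical path = longest = max(12, 13)
= 13 (Path B)


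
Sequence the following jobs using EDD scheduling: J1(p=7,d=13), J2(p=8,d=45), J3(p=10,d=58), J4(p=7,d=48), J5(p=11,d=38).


EDD: sort by earliest due date
  J1: d=13, p=7
  J5: d=38, p=11
  J2: d=45, p=8
  J4: d=48, p=7
  J3: d=58, p=10
Order: J1 → J5 → J2 → J4 → J3


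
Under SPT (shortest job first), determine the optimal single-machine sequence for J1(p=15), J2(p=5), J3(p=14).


SPT: sort by shortest processing time
  J2: p=5
  J3: p=14
  J1: p=15
Order: J2 → J3 → J1


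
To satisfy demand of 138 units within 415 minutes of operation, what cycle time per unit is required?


Cycle time = available time / demand
= 415 / 138
= 3.01 min/unit


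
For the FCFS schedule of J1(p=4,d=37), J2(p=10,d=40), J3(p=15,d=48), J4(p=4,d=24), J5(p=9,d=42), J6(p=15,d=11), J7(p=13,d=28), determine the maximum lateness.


Lateness per job (L = C - d):
  J1: C=4, d=37, L=-33
  J2: C=14, d=40, L=-26
  J3: C=29, d=48, L=-19
  J4: C=33, d=24, L=9
  J5: C=42, d=42, L=0
  J6: C=57, d=11, L=46
  J7: C=70, d=28, L=42
Lmax = max(-33, -26, -19, 9, 0, 46, 42)
= 46


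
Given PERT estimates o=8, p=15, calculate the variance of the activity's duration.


σ² = ((p - o) / 6)² = (p - o)² / 36
= (15 - 8)² / 36
= 7² / 36
= 49 / 36
= 1.3611


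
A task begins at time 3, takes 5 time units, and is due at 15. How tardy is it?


Completion = start + processing = 3 + 5 = 8
Tardiness = max(0, C - d) = max(0, 8 - 15)
= max(0, -7)
= 0


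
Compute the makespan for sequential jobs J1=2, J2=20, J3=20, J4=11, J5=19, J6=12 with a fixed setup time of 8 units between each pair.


Makespan = Σ processing + (n-1) × setup
= (2 + 20 + 20 + 11 + 19 + 12) + (6-1)×8
= 84 + 40
= 124 time units


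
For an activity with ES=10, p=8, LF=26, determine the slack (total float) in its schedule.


EF = ES + duration = 10 + 8 = 18
LS = LF - duration = 26 - 8 = 18
Total Float = LF - EF = 26 - 18
(or LS - ES = 18 - 10)
= 8


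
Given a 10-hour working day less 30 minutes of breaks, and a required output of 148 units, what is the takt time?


Available = 10×60 - 30 = 570 min
Takt time = 570 / 148
= 3.85 min/unit


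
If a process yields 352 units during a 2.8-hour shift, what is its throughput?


Throughput = units / time
= 352 / 2.8
= 125.7 units/hour


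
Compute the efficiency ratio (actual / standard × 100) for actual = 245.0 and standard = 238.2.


Efficiency = (actual / standard) × 100
= (245.0 / 238.2) × 100
= 102.9%


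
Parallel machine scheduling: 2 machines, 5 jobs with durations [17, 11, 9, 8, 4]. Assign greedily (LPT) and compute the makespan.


Jobs (LPT sorted): [17, 11, 9, 8, 4]
Machines: 2
  J=17 → Machine 1 (load: 0+17=17)
  J=11 → Machine 2 (load: 0+11=11)
  J=9 → Machine 2 (load: 11+9=20)
  J=8 → Machine 1 (load: 17+8=25)
  J=4 → Machine 2 (load: 20+4=24)
Machine loads: [25, 24]
Makespan = max = 25 time units


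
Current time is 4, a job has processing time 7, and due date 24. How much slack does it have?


Slack = due - current_time - processing
= 24 - 4 - 7
= 13


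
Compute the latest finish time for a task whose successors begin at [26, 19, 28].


LF = min of all successor start times
Successors start at: [26, 19, 28]
LF = min(26, 19, 28)
= 19


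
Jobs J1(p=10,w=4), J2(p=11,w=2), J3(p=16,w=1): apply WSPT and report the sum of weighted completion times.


WSPT order (by p/w): J1 → J2 → J3
  J1: C=10, w·C=4×10=40
  J2: C=21, w·C=2×21=42
  J3: C=37, w·C=1×37=37
Σ w·C = 119
= 119


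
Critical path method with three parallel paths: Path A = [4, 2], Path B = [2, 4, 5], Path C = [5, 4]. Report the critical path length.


Path A: 4 + 2 = 6
Path B: 2 + 4 + 5 = 11
Path C: 5 + 4 = 9
Critical path = longest = max(6, 11, 9)
= 11 (Path B)


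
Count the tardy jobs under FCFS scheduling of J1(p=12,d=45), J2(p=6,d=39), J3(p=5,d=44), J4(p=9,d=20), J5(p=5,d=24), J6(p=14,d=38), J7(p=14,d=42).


Completion vs due date:
  J1: C=12, d=45 → on time
  J2: C=18, d=39 → on time
  J3: C=23, d=44 → on time
  J4: C=32, d=20 → TARDY
  J5: C=37, d=24 → TARDY
  J6: C=51, d=38 → TARDY
  J7: C=65, d=42 → TARDY
Tardy jobs: J4, J5, J6, J7
Count = 4


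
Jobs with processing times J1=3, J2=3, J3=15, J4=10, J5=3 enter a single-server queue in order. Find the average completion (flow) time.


Completion times:
  J1: completes at 3
  J2: completes at 6
  J3: completes at 21
  J4: completes at 31
  J5: completes at 34
Sum = 95
Average = 95/5
= 19.00


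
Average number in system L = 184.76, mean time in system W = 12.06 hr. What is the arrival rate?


Little's law: L = λW → λ = L / W
= 184.76 / 12.06
= 15.32 per hour


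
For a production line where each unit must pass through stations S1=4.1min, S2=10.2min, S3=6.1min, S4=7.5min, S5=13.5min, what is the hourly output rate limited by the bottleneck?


Bottleneck = longest station time
Station times: [4.1, 10.2, 6.1, 7.5, 13.5]
Max = 13.5 min
Rate = 60 / 13.5
= 4.44 units/hour (bottleneck: 13.5min)


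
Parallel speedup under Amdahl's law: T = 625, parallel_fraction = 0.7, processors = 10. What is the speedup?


Amdahl's law: T_p = T × ((1-p) + p/N)
= 625 × ((1-0.7) + 0.7/10)
= 625 × (0.30 + 0.0700)
= 625 × 0.3700
= 231.25
Speedup = 625/231.25
= 2.70×


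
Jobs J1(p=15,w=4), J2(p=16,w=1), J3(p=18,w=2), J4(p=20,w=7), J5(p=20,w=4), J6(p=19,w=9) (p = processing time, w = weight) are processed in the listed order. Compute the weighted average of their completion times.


Completion times:
  J1: C=15, w×C=4×15=60
  J2: C=31, w×C=1×31=31
  J3: C=49, w×C=2×49=98
  J4: C=69, w×C=7×69=483
  J5: C=89, w×C=4×89=356
  J6: C=108, w×C=9×108=972
Sum w×C = 2000
Sum w = 27
Weighted avg = 2000/27
= 74.07


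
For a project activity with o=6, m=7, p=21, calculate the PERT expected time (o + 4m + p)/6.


te = (o + 4m + p) / 6
= (6 + 4×7 + 21) / 6
= (6 + 28 + 21) / 6
= 55 / 6
= 9.17


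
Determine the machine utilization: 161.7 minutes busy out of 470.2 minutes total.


Utilization = busy / total × 100
= 161.7 / 470.2 × 100
= 34.4%


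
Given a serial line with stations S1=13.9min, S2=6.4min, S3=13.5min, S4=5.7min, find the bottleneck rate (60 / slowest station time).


Bottleneck = longest station time
Station times: [13.9, 6.4, 13.5, 5.7]
Max = 13.9 min
Rate = 60 / 13.9
= 4.32 units/hour (bottleneck: 13.9min)


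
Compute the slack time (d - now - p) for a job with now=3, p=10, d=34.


Slack = due - current_time - processing
= 34 - 3 - 10
= 21


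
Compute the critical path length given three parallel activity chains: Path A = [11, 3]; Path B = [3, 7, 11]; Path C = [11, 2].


Path A: 11 + 3 = 14
Path B: 3 + 7 + 11 = 21
Path C: 11 + 2 = 13
Critical path = longest = max(14, 21, 13)
= 21 (Path B)


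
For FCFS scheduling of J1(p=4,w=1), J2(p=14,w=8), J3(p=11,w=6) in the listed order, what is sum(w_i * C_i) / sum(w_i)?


Completion times:
  J1: C=4, w×C=1×4=4
  J2: C=18, w×C=8×18=144
  J3: C=29, w×C=6×29=174
Sum w×C = 322
Sum w = 15
Weighted avg = 322/15
= 21.47


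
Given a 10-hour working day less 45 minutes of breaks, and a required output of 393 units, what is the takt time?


Available = 10×60 - 45 = 555 min
Takt time = 555 / 393
= 1.41 min/unit


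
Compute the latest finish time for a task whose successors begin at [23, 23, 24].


LF = min of all successor start times
Successors start at: [23, 23, 24]
LF = min(23, 23, 24)
= 23


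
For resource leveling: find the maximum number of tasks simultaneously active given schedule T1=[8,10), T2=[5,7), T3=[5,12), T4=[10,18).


Check each time point for overlaps:
  t=5: 2 tasks active (T2, T3)
Max concurrent = 2


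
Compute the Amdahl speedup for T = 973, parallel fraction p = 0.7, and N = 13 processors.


Amdahl's law: T_p = T × ((1-p) + p/N)
= 973 × ((1-0.7) + 0.7/13)
= 973 × (0.30 + 0.0538)
= 973 × 0.3538
= 344.29
Speedup = 973/344.29
= 2.83×


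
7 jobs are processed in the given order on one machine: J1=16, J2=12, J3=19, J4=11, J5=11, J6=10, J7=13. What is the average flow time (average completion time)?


Completion times:
  J1: completes at 16
  J2: completes at 28
  J3: completes at 47
  J4: completes at 58
  J5: completes at 69
  J6: completes at 79
  J7: completes at 92
Sum = 389
Average = 389/7
= 55.57


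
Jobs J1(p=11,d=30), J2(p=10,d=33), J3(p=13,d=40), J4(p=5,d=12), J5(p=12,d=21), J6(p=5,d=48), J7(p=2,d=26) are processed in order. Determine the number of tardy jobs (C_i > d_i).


Completion vs due date:
  J1: C=11, d=30 → on time
  J2: C=21, d=33 → on time
  J3: C=34, d=40 → on time
  J4: C=39, d=12 → TARDY
  J5: C=51, d=21 → TARDY
  J6: C=56, d=48 → TARDY
  J7: C=58, d=26 → TARDY
Tardy jobs: J4, J5, J6, J7
Count = 4
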